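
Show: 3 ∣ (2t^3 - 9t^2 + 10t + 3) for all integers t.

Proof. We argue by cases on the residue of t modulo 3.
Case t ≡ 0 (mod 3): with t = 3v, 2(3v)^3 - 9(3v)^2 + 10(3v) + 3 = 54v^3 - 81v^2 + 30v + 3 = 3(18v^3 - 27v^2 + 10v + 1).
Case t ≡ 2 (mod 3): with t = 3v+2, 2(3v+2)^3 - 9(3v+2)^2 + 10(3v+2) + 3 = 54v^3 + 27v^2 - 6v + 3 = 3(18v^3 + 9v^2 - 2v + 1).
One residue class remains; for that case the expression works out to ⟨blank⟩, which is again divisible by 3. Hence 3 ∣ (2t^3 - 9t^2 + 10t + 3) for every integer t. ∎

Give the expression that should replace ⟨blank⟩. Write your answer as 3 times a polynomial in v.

3(18v^3 - 9v^2 - 2v + 2)

The residues treated are {0, 2}, so the missing case is t ≡ 1 (mod 3); write t = 3v+1.
Then 2(3v+1)^3 - 9(3v+1)^2 + 10(3v+1) + 3 = 54v^3 - 27v^2 - 6v + 6 = 3(18v^3 - 9v^2 - 2v + 2).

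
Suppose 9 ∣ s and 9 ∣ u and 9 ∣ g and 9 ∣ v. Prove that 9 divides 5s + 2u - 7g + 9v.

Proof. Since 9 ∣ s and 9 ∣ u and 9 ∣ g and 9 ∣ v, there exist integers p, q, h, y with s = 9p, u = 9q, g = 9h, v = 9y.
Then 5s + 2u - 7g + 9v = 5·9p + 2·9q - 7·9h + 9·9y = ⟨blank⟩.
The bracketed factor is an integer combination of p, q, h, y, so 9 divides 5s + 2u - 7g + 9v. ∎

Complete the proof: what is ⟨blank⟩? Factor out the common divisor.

9(-7h + 5p + 2q + 9y)

Pull the common 9 out of every term: 5·9p + 2·9q - 7·9h + 9·9y = 9(-7h + 5p + 2q + 9y).
-7h + 5p + 2q + 9y is an integer, which exhibits the divisibility.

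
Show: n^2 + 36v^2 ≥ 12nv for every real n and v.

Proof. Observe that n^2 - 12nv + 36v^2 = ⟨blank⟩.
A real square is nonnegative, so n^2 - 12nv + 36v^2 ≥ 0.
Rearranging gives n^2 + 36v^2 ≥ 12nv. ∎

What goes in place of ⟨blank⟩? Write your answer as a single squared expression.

(n - 6v)^2

The leading and trailing coefficients are 1^2 and 6^2, and 12 = 2·1·6, so the trinomial is (n - 6v)^2.
Hence n^2 - 12nv + 36v^2 ≥ 0.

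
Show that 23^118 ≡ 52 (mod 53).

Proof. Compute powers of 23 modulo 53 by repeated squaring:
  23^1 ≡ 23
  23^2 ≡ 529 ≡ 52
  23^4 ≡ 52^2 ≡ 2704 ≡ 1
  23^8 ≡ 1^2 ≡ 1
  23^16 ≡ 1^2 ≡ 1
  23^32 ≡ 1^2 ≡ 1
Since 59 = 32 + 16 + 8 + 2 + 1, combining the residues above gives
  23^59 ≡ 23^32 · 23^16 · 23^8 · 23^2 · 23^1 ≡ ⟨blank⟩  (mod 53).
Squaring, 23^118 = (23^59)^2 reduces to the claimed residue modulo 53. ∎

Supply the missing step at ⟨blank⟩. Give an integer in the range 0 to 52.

Multiply the listed residues: 1 · 1 · 1 · 52 · 23 = 1 → 1 → 52 → 1196.
Reducing modulo 53: 1196 = 22·53 + 30, so 23^59 ≡ 30.

30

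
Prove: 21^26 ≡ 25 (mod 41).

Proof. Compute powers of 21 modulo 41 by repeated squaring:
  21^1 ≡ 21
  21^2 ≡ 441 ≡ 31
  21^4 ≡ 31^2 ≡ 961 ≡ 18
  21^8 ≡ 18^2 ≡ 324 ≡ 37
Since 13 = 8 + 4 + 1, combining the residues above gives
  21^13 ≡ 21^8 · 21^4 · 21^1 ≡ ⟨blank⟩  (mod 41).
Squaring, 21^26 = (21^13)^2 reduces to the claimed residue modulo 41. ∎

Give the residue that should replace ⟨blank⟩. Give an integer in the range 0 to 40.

21^8 · 21^4 · 21^1 ≡ 37 · 18 · 21 = 13986.
13986 mod 41 = 5, so 21^13 ≡ 5 (mod 41).

5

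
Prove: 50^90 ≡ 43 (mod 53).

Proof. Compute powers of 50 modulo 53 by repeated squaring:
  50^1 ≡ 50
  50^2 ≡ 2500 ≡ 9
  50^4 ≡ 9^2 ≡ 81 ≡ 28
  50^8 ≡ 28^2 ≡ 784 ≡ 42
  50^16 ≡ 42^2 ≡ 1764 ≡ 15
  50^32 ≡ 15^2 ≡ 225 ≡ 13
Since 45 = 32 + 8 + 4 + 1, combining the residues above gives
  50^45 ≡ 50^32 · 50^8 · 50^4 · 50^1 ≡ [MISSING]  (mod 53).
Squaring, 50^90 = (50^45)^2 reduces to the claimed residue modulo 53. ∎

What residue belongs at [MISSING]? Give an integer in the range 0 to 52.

34

50^32 · 50^8 · 50^4 · 50^1 ≡ 13 · 42 · 28 · 50 = 764400.
764400 mod 53 = 34, so 50^45 ≡ 34 (mod 53).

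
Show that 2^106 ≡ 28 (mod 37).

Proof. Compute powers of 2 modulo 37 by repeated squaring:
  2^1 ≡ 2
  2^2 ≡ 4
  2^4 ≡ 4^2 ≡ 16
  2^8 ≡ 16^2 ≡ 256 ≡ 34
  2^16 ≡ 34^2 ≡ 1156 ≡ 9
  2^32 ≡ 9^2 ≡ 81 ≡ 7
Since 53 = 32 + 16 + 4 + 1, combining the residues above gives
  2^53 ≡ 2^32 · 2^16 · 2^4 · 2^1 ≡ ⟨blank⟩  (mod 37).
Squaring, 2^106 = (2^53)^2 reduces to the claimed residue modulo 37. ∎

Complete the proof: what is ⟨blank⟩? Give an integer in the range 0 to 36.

Multiply the listed residues: 7 · 9 · 16 · 2 = 63 → 1008 → 2016.
Reducing modulo 37: 2016 = 54·37 + 18, so 2^53 ≡ 18.

18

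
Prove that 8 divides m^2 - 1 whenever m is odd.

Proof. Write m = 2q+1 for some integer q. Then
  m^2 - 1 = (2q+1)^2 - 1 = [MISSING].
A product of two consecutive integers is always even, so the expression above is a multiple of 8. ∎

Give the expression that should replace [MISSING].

4q(q + 1)

(2q+1)^2 - 1 = 4q^2 + 4q + 1 - 1 = 4q^2 + 4q = 4q(q+1).
Since q and q+1 are consecutive, q(q+1) is even, and 4·(even) is a multiple of 8.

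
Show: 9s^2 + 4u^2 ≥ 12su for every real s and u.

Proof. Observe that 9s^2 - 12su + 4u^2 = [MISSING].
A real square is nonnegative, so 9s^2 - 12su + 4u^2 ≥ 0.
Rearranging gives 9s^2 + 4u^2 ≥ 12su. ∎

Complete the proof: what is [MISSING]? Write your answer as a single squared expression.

(3s - 2u)^2

The leading and trailing coefficients are 3^2 and 2^2, and 12 = 2·3·2, so the trinomial is (3s - 2u)^2.
Hence 9s^2 - 12su + 4u^2 ≥ 0.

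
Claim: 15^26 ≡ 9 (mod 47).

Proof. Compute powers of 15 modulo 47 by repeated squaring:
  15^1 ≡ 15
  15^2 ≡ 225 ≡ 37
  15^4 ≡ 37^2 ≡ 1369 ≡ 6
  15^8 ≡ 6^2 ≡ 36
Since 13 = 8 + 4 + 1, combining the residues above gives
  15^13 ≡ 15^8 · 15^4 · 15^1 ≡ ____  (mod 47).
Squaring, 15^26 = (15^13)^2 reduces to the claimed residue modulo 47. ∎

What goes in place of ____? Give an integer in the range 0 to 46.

44

15^8 · 15^4 · 15^1 ≡ 36 · 6 · 15 = 3240.
3240 mod 47 = 44, so 15^13 ≡ 44 (mod 47).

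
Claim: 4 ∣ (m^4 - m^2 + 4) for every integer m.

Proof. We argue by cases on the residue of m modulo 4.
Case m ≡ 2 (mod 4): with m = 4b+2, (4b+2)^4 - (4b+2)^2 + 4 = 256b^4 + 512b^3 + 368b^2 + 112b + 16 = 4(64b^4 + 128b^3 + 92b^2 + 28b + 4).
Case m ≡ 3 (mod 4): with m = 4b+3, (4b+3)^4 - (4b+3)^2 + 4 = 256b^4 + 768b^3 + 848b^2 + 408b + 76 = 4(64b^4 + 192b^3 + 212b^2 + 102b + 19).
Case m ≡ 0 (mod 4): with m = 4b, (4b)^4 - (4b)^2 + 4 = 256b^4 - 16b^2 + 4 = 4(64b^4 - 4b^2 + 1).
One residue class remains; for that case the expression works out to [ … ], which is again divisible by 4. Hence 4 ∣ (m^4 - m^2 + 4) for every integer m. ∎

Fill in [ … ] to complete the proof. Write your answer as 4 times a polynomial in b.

4(64b^4 + 64b^3 + 20b^2 + 2b + 1)

The residues treated are {2, 3, 0}, so the missing case is m ≡ 1 (mod 4); write m = 4b+1.
Then (4b+1)^4 - (4b+1)^2 + 4 = 256b^4 + 256b^3 + 80b^2 + 8b + 4 = 4(64b^4 + 64b^3 + 20b^2 + 2b + 1).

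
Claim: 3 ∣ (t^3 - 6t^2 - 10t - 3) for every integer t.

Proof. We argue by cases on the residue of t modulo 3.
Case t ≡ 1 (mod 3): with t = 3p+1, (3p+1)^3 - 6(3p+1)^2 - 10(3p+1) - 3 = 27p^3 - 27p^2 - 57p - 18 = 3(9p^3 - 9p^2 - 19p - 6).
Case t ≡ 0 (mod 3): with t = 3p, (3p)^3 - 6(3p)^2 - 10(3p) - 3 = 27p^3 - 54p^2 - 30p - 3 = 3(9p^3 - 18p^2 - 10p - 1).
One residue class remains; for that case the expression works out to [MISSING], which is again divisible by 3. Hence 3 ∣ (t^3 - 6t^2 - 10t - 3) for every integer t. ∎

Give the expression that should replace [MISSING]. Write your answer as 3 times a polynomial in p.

3(9p^3 - 22p - 13)

Only t ≡ 2 (mod 3) is unaccounted for. Put t = 3p+2:
(3p+2)^3 - 6(3p+2)^2 - 10(3p+2) - 3 expands to 27p^3 - 66p - 39,
and factoring out 3 leaves 3(9p^3 - 22p - 13).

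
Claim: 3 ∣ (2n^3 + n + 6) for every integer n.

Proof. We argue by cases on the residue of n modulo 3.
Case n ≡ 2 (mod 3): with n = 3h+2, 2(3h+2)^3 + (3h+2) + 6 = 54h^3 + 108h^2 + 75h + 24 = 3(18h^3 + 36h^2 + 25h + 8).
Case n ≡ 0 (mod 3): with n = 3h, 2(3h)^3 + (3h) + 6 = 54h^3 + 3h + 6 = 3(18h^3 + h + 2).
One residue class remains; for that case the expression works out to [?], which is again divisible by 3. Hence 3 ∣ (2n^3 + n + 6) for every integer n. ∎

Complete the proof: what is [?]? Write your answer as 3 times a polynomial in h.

The residues treated are {2, 0}, so the missing case is n ≡ 1 (mod 3); write n = 3h+1.
Then 2(3h+1)^3 + (3h+1) + 6 = 54h^3 + 54h^2 + 21h + 9 = 3(18h^3 + 18h^2 + 7h + 3).

3(18h^3 + 18h^2 + 7h + 3)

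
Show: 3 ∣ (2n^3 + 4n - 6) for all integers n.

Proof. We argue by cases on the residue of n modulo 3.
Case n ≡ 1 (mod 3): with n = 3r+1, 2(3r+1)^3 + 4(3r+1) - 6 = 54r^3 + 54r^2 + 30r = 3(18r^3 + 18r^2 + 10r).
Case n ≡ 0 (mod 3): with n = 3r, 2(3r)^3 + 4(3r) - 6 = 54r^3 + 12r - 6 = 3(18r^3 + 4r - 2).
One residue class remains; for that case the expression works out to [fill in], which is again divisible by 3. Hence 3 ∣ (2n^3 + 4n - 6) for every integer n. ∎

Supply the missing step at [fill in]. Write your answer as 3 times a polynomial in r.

Only n ≡ 2 (mod 3) is unaccounted for. Put n = 3r+2:
2(3r+2)^3 + 4(3r+2) - 6 expands to 54r^3 + 108r^2 + 84r + 18,
and factoring out 3 leaves 3(18r^3 + 36r^2 + 28r + 6).

3(18r^3 + 36r^2 + 28r + 6)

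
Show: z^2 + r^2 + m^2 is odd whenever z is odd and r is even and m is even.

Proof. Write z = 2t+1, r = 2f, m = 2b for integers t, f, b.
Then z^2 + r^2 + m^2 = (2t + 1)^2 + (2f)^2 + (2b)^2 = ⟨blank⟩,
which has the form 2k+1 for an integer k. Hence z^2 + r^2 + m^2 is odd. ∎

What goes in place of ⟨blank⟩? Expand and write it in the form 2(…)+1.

(2t + 1)^2 + (2f)^2 + (2b)^2 = 4b^2 + 4f^2 + 4t^2 + 4t + 1
= 2(2b^2 + 2f^2 + 2t^2 + 2t) + 1.
Since 2b^2 + 2f^2 + 2t^2 + 2t is an integer, the sum of squares is of the form 2k+1 for an integer k.

2(2b^2 + 2f^2 + 2t^2 + 2t) + 1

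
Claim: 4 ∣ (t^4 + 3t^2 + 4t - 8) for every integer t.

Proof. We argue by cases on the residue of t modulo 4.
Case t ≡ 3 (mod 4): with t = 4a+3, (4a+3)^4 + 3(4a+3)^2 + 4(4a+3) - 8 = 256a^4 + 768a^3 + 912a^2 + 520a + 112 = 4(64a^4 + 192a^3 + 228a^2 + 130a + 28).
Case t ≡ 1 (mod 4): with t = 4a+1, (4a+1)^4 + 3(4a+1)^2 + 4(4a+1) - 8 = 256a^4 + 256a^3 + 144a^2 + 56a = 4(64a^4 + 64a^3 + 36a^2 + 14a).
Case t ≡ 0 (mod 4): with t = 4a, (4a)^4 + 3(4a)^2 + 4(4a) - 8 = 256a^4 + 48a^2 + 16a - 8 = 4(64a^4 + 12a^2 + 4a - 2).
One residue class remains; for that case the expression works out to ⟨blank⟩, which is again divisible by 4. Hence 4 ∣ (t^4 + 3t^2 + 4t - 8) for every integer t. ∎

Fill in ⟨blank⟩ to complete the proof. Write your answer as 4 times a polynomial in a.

Only t ≡ 2 (mod 4) is unaccounted for. Put t = 4a+2:
(4a+2)^4 + 3(4a+2)^2 + 4(4a+2) - 8 expands to 256a^4 + 512a^3 + 432a^2 + 192a + 28,
and factoring out 4 leaves 4(64a^4 + 128a^3 + 108a^2 + 48a + 7).

4(64a^4 + 128a^3 + 108a^2 + 48a + 7)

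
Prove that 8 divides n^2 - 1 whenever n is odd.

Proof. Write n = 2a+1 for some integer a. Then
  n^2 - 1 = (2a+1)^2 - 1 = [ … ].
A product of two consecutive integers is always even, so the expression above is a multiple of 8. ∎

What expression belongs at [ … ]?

(2a+1)^2 - 1 = 4a^2 + 4a + 1 - 1 = 4a^2 + 4a = 4a(a+1).
Since a and a+1 are consecutive, a(a+1) is even, and 4·(even) is a multiple of 8.

4a(a + 1)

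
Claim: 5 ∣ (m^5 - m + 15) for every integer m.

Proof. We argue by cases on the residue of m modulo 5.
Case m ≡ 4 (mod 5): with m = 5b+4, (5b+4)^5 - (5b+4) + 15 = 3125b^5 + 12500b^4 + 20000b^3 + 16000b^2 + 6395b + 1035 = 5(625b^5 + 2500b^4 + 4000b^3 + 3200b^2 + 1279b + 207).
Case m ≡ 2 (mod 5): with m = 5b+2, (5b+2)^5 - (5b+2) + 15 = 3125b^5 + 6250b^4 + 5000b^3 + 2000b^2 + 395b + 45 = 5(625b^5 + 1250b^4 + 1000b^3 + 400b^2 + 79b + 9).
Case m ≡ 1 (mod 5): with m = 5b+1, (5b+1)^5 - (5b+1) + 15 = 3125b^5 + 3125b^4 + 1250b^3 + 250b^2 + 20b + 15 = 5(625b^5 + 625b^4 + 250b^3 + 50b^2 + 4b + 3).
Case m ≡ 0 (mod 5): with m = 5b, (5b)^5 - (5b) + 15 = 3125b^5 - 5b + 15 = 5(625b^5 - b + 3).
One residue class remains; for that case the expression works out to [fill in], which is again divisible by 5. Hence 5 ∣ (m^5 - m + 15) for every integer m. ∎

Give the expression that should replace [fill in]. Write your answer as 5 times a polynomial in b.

5(625b^5 + 1875b^4 + 2250b^3 + 1350b^2 + 404b + 51)

Only m ≡ 3 (mod 5) is unaccounted for. Put m = 5b+3:
(5b+3)^5 - (5b+3) + 15 expands to 3125b^5 + 9375b^4 + 11250b^3 + 6750b^2 + 2020b + 255,
and factoring out 5 leaves 5(625b^5 + 1875b^4 + 2250b^3 + 1350b^2 + 404b + 51).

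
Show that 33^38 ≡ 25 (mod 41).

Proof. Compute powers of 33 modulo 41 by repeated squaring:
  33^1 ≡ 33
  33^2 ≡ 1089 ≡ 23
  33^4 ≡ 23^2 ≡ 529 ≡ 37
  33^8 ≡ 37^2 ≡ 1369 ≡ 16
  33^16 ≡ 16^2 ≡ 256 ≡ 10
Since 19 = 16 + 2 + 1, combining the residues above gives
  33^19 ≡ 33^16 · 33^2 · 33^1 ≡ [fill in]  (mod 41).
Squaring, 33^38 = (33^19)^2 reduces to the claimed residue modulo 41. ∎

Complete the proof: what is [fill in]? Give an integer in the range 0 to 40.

5

33^16 · 33^2 · 33^1 ≡ 10 · 23 · 33 = 7590.
7590 mod 41 = 5, so 33^19 ≡ 5 (mod 41).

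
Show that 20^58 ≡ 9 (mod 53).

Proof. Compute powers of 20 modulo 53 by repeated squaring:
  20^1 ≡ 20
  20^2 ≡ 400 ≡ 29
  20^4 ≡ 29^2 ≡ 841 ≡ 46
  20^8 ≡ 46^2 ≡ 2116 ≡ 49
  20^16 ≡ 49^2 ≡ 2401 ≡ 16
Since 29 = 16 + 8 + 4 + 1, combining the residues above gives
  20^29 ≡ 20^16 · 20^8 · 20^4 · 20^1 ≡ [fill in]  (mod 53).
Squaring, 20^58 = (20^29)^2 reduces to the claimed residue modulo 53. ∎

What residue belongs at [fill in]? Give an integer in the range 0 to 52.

3

20^16 · 20^8 · 20^4 · 20^1 ≡ 16 · 49 · 46 · 20 = 721280.
721280 mod 53 = 3, so 20^29 ≡ 3 (mod 53).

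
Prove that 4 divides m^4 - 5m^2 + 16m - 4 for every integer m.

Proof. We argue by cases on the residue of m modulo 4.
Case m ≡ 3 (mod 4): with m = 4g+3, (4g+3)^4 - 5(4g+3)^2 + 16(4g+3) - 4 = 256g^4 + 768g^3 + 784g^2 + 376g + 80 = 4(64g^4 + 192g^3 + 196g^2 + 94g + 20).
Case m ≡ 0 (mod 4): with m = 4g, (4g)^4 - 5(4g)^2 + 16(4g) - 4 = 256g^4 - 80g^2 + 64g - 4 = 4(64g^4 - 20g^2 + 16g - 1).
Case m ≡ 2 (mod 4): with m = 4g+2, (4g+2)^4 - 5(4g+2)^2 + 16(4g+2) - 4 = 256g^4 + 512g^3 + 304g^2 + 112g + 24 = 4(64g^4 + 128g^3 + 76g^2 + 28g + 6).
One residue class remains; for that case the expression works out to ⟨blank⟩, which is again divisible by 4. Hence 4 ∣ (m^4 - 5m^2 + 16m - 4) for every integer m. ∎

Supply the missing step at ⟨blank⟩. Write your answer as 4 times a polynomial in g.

4(64g^4 + 64g^3 + 4g^2 + 10g + 2)

Only m ≡ 1 (mod 4) is unaccounted for. Put m = 4g+1:
(4g+1)^4 - 5(4g+1)^2 + 16(4g+1) - 4 expands to 256g^4 + 256g^3 + 16g^2 + 40g + 8,
and factoring out 4 leaves 4(64g^4 + 64g^3 + 4g^2 + 10g + 2).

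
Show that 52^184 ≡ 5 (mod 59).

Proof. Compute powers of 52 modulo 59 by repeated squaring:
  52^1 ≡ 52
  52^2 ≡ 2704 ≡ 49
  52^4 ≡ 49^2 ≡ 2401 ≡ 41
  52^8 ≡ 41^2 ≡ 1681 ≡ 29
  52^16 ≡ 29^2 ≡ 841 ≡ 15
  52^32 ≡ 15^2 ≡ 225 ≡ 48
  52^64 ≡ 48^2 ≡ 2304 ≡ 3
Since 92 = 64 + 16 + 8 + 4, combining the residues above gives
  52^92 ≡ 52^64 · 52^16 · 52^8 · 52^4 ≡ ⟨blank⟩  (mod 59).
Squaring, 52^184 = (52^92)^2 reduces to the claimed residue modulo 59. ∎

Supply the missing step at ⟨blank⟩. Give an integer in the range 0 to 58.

51

52^64 · 52^16 · 52^8 · 52^4 ≡ 3 · 15 · 29 · 41 = 53505.
53505 mod 59 = 51, so 52^92 ≡ 51 (mod 59).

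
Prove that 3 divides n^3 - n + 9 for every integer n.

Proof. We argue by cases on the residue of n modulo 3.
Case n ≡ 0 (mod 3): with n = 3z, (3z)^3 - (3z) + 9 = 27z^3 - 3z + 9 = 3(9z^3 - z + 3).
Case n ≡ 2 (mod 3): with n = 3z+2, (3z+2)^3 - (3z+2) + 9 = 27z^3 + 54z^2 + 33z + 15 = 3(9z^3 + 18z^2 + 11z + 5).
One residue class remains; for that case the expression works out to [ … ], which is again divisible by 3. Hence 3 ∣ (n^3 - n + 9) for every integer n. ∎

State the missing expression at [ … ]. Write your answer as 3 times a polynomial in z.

3(9z^3 + 9z^2 + 2z + 3)

The residues treated are {0, 2}, so the missing case is n ≡ 1 (mod 3); write n = 3z+1.
Then (3z+1)^3 - (3z+1) + 9 = 27z^3 + 27z^2 + 6z + 9 = 3(9z^3 + 9z^2 + 2z + 3).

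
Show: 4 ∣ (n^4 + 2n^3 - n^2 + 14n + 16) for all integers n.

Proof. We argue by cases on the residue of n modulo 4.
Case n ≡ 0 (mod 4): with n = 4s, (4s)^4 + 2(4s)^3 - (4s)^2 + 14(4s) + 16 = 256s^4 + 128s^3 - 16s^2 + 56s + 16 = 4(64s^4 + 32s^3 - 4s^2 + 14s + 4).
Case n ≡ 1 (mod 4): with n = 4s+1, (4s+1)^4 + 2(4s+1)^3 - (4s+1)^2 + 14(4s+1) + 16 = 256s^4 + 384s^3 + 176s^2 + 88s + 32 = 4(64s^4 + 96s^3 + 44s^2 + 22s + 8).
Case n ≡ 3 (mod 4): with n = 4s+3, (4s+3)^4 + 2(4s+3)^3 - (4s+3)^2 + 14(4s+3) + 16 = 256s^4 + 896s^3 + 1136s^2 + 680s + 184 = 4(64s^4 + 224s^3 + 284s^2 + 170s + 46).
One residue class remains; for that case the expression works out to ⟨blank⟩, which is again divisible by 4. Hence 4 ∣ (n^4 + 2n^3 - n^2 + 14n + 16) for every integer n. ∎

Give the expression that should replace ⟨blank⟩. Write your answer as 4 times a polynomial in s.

4(64s^4 + 160s^3 + 140s^2 + 66s + 18)

The residues treated are {0, 1, 3}, so the missing case is n ≡ 2 (mod 4); write n = 4s+2.
Then (4s+2)^4 + 2(4s+2)^3 - (4s+2)^2 + 14(4s+2) + 16 = 256s^4 + 640s^3 + 560s^2 + 264s + 72 = 4(64s^4 + 160s^3 + 140s^2 + 66s + 18).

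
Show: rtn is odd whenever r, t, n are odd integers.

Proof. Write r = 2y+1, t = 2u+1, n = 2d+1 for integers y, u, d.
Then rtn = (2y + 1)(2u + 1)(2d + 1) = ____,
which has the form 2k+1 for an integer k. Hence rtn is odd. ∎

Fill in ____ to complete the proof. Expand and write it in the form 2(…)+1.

Expanding: (2y + 1)(2u + 1)(2d + 1) = 8duy + 4du + 4dy + 2d + 4uy + 2u + 2y + 1.
Every term except the constant is even, so this is 2(4duy + 2du + 2dy + d + 2uy + u + y) + 1,
and 4duy + 2du + 2dy + d + 2uy + u + y ∈ ℤ gives the required form.

2(4duy + 2du + 2dy + d + 2uy + u + y) + 1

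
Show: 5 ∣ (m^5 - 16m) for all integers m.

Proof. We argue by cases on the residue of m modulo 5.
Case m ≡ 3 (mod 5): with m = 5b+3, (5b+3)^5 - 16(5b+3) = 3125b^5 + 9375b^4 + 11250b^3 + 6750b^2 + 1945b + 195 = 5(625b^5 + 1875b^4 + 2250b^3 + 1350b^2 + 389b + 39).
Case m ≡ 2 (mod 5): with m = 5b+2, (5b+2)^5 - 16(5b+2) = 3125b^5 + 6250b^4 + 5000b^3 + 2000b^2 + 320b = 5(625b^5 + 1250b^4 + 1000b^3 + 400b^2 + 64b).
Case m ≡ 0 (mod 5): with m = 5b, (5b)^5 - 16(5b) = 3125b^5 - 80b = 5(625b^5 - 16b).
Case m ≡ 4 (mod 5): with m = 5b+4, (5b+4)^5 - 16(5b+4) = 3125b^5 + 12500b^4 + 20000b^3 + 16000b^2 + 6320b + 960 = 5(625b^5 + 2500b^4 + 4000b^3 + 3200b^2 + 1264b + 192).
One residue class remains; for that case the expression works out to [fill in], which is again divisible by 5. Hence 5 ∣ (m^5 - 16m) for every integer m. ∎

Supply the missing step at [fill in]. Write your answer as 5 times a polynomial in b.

5(625b^5 + 625b^4 + 250b^3 + 50b^2 - 11b - 3)

The residues treated are {3, 2, 0, 4}, so the missing case is m ≡ 1 (mod 5); write m = 5b+1.
Then (5b+1)^5 - 16(5b+1) = 3125b^5 + 3125b^4 + 1250b^3 + 250b^2 - 55b - 15 = 5(625b^5 + 625b^4 + 250b^3 + 50b^2 - 11b - 3).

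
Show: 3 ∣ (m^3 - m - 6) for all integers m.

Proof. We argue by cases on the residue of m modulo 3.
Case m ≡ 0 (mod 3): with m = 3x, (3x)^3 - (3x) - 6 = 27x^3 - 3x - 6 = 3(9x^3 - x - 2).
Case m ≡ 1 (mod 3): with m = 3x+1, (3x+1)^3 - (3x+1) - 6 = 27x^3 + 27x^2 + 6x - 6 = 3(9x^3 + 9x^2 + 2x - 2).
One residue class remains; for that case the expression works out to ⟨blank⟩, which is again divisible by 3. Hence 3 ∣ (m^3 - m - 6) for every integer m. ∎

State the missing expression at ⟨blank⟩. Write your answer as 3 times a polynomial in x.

3(9x^3 + 18x^2 + 11x)

Only m ≡ 2 (mod 3) is unaccounted for. Put m = 3x+2:
(3x+2)^3 - (3x+2) - 6 expands to 27x^3 + 54x^2 + 33x,
and factoring out 3 leaves 3(9x^3 + 18x^2 + 11x).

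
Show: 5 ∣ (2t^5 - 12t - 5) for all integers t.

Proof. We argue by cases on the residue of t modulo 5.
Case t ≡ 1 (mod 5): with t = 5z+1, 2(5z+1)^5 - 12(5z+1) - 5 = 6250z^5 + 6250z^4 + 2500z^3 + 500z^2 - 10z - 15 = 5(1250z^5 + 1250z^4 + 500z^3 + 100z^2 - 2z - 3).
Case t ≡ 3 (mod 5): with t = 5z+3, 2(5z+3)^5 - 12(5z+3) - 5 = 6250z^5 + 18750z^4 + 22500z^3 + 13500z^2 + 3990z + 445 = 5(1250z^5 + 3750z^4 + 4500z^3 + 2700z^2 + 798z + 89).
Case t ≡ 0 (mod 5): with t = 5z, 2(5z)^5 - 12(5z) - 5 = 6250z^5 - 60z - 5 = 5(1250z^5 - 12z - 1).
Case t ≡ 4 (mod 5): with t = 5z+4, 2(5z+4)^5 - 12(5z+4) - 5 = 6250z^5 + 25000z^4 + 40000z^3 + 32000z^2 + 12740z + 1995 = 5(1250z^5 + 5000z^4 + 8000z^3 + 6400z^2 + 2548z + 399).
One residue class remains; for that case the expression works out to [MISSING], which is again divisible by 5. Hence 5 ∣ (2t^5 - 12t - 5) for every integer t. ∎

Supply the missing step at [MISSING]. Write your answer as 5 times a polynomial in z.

Only t ≡ 2 (mod 5) is unaccounted for. Put t = 5z+2:
2(5z+2)^5 - 12(5z+2) - 5 expands to 6250z^5 + 12500z^4 + 10000z^3 + 4000z^2 + 740z + 35,
and factoring out 5 leaves 5(1250z^5 + 2500z^4 + 2000z^3 + 800z^2 + 148z + 7).

5(1250z^5 + 2500z^4 + 2000z^3 + 800z^2 + 148z + 7)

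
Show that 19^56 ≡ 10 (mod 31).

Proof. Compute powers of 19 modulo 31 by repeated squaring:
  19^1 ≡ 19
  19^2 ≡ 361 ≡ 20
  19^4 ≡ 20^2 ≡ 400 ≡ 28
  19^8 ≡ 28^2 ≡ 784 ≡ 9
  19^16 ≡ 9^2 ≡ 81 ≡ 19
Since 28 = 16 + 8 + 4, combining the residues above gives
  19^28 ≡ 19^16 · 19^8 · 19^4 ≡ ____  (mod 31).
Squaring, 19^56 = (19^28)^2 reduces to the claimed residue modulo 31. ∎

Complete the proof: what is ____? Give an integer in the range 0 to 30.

19^16 · 19^8 · 19^4 ≡ 19 · 9 · 28 = 4788.
4788 mod 31 = 14, so 19^28 ≡ 14 (mod 31).

14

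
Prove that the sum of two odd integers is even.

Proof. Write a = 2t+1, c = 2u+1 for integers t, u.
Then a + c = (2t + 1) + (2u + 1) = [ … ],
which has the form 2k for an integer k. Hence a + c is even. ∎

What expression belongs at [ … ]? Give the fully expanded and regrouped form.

2(t + u + 1)

Expanding: (2t + 1) + (2u + 1) = 2t + 2u + 2.
Every term is even; pulling out the factor of 2 gives 2(t + u + 1).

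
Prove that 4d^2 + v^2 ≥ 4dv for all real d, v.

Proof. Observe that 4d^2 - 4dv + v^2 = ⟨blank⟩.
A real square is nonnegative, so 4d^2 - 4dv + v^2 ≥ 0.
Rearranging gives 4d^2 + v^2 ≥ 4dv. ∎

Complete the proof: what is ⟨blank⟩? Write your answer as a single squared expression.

(2d - v)^2

The leading and trailing coefficients are 2^2 and 1^2, and 4 = 2·2·1, so the trinomial is (2d - v)^2.
Hence 4d^2 - 4dv + v^2 ≥ 0.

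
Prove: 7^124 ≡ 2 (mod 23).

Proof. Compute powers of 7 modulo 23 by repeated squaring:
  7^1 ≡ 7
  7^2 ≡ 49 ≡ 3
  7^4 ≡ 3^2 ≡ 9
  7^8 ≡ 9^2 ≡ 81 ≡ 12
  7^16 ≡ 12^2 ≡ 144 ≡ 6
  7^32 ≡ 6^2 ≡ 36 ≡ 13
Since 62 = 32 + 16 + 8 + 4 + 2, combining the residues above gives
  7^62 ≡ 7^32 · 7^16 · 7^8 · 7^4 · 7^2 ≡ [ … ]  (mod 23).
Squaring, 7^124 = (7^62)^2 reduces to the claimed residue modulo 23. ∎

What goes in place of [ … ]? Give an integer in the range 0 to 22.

Multiply the listed residues: 13 · 6 · 12 · 9 · 3 = 78 → 936 → 8424 → 25272.
Reducing modulo 23: 25272 = 1098·23 + 18, so 7^62 ≡ 18.

18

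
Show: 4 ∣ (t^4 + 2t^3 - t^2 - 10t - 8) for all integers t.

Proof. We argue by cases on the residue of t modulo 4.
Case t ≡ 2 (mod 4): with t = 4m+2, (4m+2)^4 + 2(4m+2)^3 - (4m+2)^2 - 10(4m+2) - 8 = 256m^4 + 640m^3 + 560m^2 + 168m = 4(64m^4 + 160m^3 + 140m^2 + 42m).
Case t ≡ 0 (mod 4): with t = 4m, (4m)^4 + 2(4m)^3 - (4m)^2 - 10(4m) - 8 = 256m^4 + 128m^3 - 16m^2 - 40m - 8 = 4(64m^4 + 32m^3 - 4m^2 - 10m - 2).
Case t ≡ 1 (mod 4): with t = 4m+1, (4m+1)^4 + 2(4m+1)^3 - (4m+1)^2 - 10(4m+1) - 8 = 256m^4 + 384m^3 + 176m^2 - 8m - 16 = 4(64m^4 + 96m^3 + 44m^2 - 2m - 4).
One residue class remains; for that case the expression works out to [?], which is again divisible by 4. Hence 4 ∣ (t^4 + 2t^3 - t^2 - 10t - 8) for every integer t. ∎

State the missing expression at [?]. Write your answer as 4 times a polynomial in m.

The residues treated are {2, 0, 1}, so the missing case is t ≡ 3 (mod 4); write t = 4m+3.
Then (4m+3)^4 + 2(4m+3)^3 - (4m+3)^2 - 10(4m+3) - 8 = 256m^4 + 896m^3 + 1136m^2 + 584m + 88 = 4(64m^4 + 224m^3 + 284m^2 + 146m + 22).

4(64m^4 + 224m^3 + 284m^2 + 146m + 22)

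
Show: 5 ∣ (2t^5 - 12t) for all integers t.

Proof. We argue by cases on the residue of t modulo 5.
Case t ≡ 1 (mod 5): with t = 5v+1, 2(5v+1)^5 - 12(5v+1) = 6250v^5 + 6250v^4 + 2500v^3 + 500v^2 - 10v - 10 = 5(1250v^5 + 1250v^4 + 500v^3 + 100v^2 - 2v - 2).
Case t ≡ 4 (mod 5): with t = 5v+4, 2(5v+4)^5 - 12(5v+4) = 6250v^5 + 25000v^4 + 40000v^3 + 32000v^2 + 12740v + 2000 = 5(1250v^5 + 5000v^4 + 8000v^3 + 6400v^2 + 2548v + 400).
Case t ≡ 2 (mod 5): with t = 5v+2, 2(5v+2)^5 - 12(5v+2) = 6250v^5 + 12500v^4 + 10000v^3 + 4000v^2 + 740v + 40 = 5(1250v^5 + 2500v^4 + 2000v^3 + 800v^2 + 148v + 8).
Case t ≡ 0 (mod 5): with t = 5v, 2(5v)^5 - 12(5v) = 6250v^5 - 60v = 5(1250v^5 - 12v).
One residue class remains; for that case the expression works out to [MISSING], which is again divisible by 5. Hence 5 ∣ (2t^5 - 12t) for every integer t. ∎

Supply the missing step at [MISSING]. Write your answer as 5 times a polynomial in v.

Only t ≡ 3 (mod 5) is unaccounted for. Put t = 5v+3:
2(5v+3)^5 - 12(5v+3) expands to 6250v^5 + 18750v^4 + 22500v^3 + 13500v^2 + 3990v + 450,
and factoring out 5 leaves 5(1250v^5 + 3750v^4 + 4500v^3 + 2700v^2 + 798v + 90).

5(1250v^5 + 3750v^4 + 4500v^3 + 2700v^2 + 798v + 90)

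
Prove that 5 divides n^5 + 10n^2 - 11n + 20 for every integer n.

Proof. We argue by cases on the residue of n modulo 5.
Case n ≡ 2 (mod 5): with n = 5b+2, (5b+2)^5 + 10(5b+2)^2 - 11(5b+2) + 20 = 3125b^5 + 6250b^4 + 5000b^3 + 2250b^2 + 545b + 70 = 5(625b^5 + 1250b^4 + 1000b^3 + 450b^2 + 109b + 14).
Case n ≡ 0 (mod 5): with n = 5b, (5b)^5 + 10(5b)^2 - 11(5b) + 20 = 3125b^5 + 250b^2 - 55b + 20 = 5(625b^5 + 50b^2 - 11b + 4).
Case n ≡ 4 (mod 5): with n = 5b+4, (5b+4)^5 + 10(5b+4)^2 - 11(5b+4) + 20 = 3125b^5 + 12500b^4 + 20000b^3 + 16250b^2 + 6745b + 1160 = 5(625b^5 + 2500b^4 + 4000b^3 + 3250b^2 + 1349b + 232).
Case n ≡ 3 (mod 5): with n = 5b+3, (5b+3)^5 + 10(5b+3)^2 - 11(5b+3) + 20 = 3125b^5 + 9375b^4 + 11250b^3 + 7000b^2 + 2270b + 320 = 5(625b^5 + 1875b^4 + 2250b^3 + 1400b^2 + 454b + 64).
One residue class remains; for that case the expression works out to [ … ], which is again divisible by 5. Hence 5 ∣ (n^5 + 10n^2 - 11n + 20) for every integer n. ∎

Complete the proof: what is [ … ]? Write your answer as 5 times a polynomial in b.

5(625b^5 + 625b^4 + 250b^3 + 100b^2 + 14b + 4)

The residues treated are {2, 0, 4, 3}, so the missing case is n ≡ 1 (mod 5); write n = 5b+1.
Then (5b+1)^5 + 10(5b+1)^2 - 11(5b+1) + 20 = 3125b^5 + 3125b^4 + 1250b^3 + 500b^2 + 70b + 20 = 5(625b^5 + 625b^4 + 250b^3 + 100b^2 + 14b + 4).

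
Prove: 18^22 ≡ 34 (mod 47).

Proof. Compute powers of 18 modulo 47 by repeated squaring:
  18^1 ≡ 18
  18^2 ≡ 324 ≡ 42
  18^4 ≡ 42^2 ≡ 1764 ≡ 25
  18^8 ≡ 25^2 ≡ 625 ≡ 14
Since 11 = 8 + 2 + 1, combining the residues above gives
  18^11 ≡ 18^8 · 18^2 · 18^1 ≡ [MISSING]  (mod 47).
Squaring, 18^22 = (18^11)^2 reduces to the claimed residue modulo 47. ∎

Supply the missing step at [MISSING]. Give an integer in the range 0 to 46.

Multiply the listed residues: 14 · 42 · 18 = 588 → 10584.
Reducing modulo 47: 10584 = 225·47 + 9, so 18^11 ≡ 9.

9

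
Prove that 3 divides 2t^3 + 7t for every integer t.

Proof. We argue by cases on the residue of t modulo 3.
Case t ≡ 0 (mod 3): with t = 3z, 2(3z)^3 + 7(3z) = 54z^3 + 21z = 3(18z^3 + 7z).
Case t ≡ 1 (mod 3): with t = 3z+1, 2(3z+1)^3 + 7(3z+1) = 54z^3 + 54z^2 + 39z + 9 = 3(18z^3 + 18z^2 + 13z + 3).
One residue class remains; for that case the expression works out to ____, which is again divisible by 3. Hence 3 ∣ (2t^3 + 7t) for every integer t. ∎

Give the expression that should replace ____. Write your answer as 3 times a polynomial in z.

3(18z^3 + 36z^2 + 31z + 10)

The residues treated are {0, 1}, so the missing case is t ≡ 2 (mod 3); write t = 3z+2.
Then 2(3z+2)^3 + 7(3z+2) = 54z^3 + 108z^2 + 93z + 30 = 3(18z^3 + 36z^2 + 31z + 10).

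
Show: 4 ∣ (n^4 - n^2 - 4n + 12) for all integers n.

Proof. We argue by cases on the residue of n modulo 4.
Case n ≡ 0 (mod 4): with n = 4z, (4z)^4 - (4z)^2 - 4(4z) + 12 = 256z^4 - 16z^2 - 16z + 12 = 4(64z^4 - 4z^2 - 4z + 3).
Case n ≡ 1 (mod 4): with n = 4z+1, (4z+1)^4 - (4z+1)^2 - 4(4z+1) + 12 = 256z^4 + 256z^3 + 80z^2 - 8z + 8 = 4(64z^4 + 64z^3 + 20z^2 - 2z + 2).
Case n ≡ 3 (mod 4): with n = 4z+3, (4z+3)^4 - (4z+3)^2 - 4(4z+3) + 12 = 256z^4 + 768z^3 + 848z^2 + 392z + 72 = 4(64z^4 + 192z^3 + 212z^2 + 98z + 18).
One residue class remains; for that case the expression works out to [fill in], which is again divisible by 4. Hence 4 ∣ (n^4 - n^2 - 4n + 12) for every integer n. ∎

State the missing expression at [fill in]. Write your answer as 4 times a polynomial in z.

Only n ≡ 2 (mod 4) is unaccounted for. Put n = 4z+2:
(4z+2)^4 - (4z+2)^2 - 4(4z+2) + 12 expands to 256z^4 + 512z^3 + 368z^2 + 96z + 16,
and factoring out 4 leaves 4(64z^4 + 128z^3 + 92z^2 + 24z + 4).

4(64z^4 + 128z^3 + 92z^2 + 24z + 4)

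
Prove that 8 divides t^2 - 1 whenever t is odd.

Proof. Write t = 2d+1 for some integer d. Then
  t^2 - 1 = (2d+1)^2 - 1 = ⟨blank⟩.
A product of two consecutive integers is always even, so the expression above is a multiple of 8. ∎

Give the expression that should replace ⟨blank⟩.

(2d+1)^2 - 1 = 4d^2 + 4d + 1 - 1 = 4d^2 + 4d = 4d(d+1).
Since d and d+1 are consecutive, d(d+1) is even, and 4·(even) is a multiple of 8.

4d(d + 1)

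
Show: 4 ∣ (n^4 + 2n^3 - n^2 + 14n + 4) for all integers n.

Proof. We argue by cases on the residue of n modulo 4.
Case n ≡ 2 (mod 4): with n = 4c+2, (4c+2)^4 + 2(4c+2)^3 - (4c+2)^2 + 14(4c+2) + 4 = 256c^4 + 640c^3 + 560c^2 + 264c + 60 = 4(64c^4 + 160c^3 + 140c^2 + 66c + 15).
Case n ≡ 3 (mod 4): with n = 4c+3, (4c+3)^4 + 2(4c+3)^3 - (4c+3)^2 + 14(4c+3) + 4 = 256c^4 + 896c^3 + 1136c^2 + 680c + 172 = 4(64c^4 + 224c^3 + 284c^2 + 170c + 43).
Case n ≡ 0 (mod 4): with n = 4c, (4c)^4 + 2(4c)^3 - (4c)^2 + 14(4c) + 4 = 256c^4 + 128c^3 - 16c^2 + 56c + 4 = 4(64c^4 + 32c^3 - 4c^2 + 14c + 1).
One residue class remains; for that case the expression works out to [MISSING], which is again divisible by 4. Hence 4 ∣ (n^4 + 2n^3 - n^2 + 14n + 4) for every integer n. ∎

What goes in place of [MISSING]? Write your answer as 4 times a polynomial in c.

4(64c^4 + 96c^3 + 44c^2 + 22c + 5)

The residues treated are {2, 3, 0}, so the missing case is n ≡ 1 (mod 4); write n = 4c+1.
Then (4c+1)^4 + 2(4c+1)^3 - (4c+1)^2 + 14(4c+1) + 4 = 256c^4 + 384c^3 + 176c^2 + 88c + 20 = 4(64c^4 + 96c^3 + 44c^2 + 22c + 5).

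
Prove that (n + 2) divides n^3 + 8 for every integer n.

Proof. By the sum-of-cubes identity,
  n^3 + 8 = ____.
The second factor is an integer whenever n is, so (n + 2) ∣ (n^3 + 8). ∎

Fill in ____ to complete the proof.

(n + 2)(n^2 - 2n + 4)

Polynomial division of n^3 + 8 by n + 2 leaves remainder 0 and quotient n^2 - 2n + 4.
Hence n^3 + 8 = (n + 2)(n^2 - 2n + 4).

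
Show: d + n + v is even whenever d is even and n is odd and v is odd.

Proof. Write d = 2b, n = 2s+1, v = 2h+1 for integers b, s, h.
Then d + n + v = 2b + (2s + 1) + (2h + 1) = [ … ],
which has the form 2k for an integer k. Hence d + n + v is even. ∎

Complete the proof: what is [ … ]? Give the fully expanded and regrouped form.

2(b + h + s + 1)

Expanding: 2b + (2s + 1) + (2h + 1) = 2b + 2h + 2s + 2.
Every term is even; pulling out the factor of 2 gives 2(b + h + s + 1).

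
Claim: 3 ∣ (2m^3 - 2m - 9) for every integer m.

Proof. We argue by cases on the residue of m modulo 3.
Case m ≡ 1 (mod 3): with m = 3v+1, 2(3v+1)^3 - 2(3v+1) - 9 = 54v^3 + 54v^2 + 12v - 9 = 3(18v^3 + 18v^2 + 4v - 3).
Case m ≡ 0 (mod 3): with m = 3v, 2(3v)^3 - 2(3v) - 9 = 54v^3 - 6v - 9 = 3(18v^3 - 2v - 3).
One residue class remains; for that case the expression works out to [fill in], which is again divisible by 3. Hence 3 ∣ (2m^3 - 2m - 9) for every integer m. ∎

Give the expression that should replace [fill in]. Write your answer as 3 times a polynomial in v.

Only m ≡ 2 (mod 3) is unaccounted for. Put m = 3v+2:
2(3v+2)^3 - 2(3v+2) - 9 expands to 54v^3 + 108v^2 + 66v + 3,
and factoring out 3 leaves 3(18v^3 + 36v^2 + 22v + 1).

3(18v^3 + 36v^2 + 22v + 1)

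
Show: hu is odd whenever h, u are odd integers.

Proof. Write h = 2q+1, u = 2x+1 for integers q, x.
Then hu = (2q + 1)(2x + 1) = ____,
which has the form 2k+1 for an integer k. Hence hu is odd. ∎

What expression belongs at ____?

Expanding: (2q + 1)(2x + 1) = 4qx + 2q + 2x + 1.
Every term except the constant is even, so this is 2(2qx + q + x) + 1,
and 2qx + q + x ∈ ℤ gives the required form.

2(2qx + q + x) + 1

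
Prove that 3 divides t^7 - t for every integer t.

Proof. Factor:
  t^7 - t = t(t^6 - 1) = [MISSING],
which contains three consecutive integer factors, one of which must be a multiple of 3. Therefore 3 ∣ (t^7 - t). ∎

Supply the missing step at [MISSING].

(t - 1)t(t + 1)(t^4 + t^2 + 1)

t^6 - 1 = (t^2 - 1)(t^4 + t^2 + 1), and t^2 - 1 = (t-1)(t+1).
So t(t^6 - 1) = (t - 1)t(t + 1)(t^4 + t^2 + 1).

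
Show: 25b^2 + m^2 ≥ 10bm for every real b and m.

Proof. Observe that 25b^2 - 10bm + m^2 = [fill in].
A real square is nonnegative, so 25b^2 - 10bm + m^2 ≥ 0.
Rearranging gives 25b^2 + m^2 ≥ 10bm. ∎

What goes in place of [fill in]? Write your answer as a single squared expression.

(5b - m)^2

The leading and trailing coefficients are 5^2 and 1^2, and 10 = 2·5·1, so the trinomial is (5b - m)^2.
Hence 25b^2 - 10bm + m^2 ≥ 0.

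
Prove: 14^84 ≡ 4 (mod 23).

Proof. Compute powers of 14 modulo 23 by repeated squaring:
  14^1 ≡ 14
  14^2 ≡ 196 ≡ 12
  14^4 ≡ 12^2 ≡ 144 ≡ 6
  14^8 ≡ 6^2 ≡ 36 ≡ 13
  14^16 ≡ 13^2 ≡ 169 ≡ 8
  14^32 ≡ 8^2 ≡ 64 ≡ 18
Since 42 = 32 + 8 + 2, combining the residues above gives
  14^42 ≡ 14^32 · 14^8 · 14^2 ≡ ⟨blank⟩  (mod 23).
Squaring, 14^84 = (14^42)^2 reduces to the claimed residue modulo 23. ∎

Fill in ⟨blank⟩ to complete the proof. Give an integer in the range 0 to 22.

2

Multiply the listed residues: 18 · 13 · 12 = 234 → 2808.
Reducing modulo 23: 2808 = 122·23 + 2, so 14^42 ≡ 2.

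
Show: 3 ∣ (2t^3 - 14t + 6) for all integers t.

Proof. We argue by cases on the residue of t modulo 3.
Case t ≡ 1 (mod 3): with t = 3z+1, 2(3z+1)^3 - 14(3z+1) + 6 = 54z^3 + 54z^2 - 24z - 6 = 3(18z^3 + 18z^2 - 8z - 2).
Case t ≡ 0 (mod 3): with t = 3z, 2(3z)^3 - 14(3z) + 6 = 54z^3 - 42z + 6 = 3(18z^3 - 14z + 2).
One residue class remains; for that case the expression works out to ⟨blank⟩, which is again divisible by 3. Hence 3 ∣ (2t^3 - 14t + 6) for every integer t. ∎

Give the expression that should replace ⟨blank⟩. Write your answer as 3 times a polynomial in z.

Only t ≡ 2 (mod 3) is unaccounted for. Put t = 3z+2:
2(3z+2)^3 - 14(3z+2) + 6 expands to 54z^3 + 108z^2 + 30z - 6,
and factoring out 3 leaves 3(18z^3 + 36z^2 + 10z - 2).

3(18z^3 + 36z^2 + 10z - 2)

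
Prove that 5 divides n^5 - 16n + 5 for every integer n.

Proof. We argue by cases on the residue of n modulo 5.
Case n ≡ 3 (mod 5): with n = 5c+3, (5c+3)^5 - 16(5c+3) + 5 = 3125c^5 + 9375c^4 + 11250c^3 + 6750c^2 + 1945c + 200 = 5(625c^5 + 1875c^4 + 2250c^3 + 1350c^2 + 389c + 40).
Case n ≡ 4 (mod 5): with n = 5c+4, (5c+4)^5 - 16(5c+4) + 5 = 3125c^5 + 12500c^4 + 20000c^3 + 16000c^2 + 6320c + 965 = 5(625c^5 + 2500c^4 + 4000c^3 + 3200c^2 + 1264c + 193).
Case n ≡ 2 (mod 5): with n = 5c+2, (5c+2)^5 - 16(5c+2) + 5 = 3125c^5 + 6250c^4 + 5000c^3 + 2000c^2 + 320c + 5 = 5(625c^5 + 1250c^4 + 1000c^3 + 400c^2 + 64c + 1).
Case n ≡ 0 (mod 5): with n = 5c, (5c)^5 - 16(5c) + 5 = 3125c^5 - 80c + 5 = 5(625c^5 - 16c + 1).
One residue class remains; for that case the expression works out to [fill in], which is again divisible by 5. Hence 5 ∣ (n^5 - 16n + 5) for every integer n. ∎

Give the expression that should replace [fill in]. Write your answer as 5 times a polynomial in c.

Only n ≡ 1 (mod 5) is unaccounted for. Put n = 5c+1:
(5c+1)^5 - 16(5c+1) + 5 expands to 3125c^5 + 3125c^4 + 1250c^3 + 250c^2 - 55c - 10,
and factoring out 5 leaves 5(625c^5 + 625c^4 + 250c^3 + 50c^2 - 11c - 2).

5(625c^5 + 625c^4 + 250c^3 + 50c^2 - 11c - 2)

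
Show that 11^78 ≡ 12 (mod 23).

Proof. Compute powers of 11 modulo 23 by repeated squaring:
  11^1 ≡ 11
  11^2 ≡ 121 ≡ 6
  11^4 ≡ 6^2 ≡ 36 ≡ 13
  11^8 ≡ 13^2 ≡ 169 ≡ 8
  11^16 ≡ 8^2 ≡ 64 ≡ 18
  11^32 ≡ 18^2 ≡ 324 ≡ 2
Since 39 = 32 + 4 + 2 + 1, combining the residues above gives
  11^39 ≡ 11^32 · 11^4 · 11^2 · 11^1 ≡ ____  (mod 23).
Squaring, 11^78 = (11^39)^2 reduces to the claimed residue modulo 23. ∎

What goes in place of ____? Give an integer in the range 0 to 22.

14

11^32 · 11^4 · 11^2 · 11^1 ≡ 2 · 13 · 6 · 11 = 1716.
1716 mod 23 = 14, so 11^39 ≡ 14 (mod 23).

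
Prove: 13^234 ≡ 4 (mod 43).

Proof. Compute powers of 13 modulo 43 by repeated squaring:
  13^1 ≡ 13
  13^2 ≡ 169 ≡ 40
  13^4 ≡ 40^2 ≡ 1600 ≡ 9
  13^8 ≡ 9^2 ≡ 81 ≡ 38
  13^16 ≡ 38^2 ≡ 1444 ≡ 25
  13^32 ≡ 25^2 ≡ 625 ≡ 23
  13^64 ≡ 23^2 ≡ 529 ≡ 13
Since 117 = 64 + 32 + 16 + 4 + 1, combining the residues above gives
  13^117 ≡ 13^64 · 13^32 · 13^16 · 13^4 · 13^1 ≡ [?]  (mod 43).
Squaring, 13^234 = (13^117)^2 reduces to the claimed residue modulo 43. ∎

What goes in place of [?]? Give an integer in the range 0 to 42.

13^64 · 13^32 · 13^16 · 13^4 · 13^1 ≡ 13 · 23 · 25 · 9 · 13 = 874575.
874575 mod 43 = 41, so 13^117 ≡ 41 (mod 43).

41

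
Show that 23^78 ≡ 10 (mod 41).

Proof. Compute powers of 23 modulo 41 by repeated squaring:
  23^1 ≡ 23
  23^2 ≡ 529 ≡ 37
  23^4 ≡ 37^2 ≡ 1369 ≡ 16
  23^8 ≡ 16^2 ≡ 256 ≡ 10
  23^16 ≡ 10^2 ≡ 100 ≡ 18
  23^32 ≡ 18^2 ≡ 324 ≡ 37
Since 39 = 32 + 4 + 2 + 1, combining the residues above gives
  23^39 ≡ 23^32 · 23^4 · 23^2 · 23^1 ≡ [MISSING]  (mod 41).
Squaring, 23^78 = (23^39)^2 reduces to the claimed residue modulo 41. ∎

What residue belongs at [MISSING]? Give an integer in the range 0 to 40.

25

23^32 · 23^4 · 23^2 · 23^1 ≡ 37 · 16 · 37 · 23 = 503792.
503792 mod 41 = 25, so 23^39 ≡ 25 (mod 41).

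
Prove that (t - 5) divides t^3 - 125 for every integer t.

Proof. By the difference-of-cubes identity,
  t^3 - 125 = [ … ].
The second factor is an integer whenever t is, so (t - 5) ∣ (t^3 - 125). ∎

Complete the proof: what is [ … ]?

(t - 5)(t^2 + 5t + 25)

Polynomial division of t^3 - 125 by t - 5 leaves remainder 0 and quotient t^2 + 5t + 25.
Hence t^3 - 125 = (t - 5)(t^2 + 5t + 25).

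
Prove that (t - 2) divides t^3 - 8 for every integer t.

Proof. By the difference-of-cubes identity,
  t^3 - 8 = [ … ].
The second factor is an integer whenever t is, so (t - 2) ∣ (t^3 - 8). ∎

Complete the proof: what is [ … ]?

(t - 2)(t^2 + 2t + 4)

a^3 - b^3 = (a - b)(a^2 + ab + b^2). With a = t, b = 2:
t^3 - 8 = (t - 2)(t^2 + 2t + 4).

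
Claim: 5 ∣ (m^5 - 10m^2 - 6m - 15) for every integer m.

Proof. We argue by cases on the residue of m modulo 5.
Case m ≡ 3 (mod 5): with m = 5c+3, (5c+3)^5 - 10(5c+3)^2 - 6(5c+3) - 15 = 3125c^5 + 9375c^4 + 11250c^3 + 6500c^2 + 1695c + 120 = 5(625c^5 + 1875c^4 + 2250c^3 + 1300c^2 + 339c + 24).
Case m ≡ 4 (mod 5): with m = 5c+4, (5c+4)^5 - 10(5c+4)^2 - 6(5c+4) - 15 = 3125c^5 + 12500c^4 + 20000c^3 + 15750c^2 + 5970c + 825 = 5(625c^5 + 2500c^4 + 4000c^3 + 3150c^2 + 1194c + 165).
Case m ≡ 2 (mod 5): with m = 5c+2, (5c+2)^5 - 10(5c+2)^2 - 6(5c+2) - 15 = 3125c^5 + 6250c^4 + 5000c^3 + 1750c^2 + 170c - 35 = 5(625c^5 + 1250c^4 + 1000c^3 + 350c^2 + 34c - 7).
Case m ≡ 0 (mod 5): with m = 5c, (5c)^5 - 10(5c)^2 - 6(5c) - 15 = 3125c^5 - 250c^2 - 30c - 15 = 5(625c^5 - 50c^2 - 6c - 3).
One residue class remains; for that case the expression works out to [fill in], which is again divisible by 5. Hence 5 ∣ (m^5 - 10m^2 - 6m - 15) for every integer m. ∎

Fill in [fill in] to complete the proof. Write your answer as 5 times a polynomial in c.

5(625c^5 + 625c^4 + 250c^3 - 21c - 6)

Only m ≡ 1 (mod 5) is unaccounted for. Put m = 5c+1:
(5c+1)^5 - 10(5c+1)^2 - 6(5c+1) - 15 expands to 3125c^5 + 3125c^4 + 1250c^3 - 105c - 30,
and factoring out 5 leaves 5(625c^5 + 625c^4 + 250c^3 - 21c - 6).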